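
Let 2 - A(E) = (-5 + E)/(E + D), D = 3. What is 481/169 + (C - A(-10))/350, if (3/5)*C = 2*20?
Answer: 290189/95550 ≈ 3.0370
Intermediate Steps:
C = 200/3 (C = 5*(2*20)/3 = (5/3)*40 = 200/3 ≈ 66.667)
A(E) = 2 - (-5 + E)/(3 + E) (A(E) = 2 - (-5 + E)/(E + 3) = 2 - (-5 + E)/(3 + E))
481/169 + (C - A(-10))/350 = 481/169 + (200/3 - (11 - 10)/(3 - 10))/350 = 481*(1/169) + (200/3 - 1/(-7))*(1/350) = 37/13 + (200/3 - (-1)/7)*(1/350) = 37/13 + (200/3 - 1*(-⅐))*(1/350) = 37/13 + (200/3 + ⅐)*(1/350) = 37/13 + (1403/21)*(1/350) = 37/13 + 1403/7350 = 290189/95550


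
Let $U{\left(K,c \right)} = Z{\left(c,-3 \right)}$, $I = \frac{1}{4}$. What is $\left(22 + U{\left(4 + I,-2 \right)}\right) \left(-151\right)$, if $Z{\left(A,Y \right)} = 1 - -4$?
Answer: $-4077$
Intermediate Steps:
$I = \frac{1}{4} \approx 0.25$
$Z{\left(A,Y \right)} = 5$ ($Z{\left(A,Y \right)} = 1 + 4 = 5$)
$U{\left(K,c \right)} = 5$
$\left(22 + U{\left(4 + I,-2 \right)}\right) \left(-151\right) = \left(22 + 5\right) \left(-151\right) = 27 \left(-151\right) = -4077$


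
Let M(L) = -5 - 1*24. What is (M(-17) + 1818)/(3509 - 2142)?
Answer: 1789/1367 ≈ 1.3087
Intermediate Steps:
M(L) = -29 (M(L) = -5 - 24 = -29)
(M(-17) + 1818)/(3509 - 2142) = (-29 + 1818)/(3509 - 2142) = 1789/1367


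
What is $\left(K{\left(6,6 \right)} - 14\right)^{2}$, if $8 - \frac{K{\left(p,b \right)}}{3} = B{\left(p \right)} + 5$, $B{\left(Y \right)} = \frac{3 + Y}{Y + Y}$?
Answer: $\frac{841}{16} \approx 52.563$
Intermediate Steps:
$B{\left(Y \right)} = \frac{3 + Y}{2 Y}$
$K{\left(p,b \right)} = 9 - \frac{3 \left(3 + p\right)}{2 p}$ ($K{\left(p,b \right)} = 24 - 3 \left(\frac{3 + p}{2 p} + 5\right) = 24 - 3 \left(5 + \frac{3 + p}{2 p}\right) = 24 - \left(15 + \frac{3 \left(3 + p\right)}{2 p}\right) = 9 - \frac{3 \left(3 + p\right)}{2 p}$)
$\left(K{\left(6,6 \right)} - 14\right)^{2} = \left(\frac{3 \left(-3 + 5 \cdot 6\right)}{2 \cdot 6} - 14\right)^{2} = \left(\frac{3}{2} \cdot \frac{1}{6} \left(-3 + 30\right) - 14\right)^{2} = \left(\frac{3}{2} \cdot \frac{1}{6} \cdot 27 - 14\right)^{2} = \left(\frac{27}{4} - 14\right)^{2} = \left(- \frac{29}{4}\right)^{2} = \frac{841}{16}$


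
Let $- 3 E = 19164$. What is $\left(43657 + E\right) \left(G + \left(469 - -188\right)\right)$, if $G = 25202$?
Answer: $963739071$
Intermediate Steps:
$E = -6388$ ($E = \left(- \frac{1}{3}\right) 19164 = -6388$)
$\left(43657 + E\right) \left(G + \left(469 - -188\right)\right) = \left(43657 - 6388\right) \left(25202 + \left(469 - -188\right)\right) = 37269 \left(25202 + \left(469 + 188\right)\right) = 37269 \left(25202 + 657\right) = 37269 \cdot 25859 = 963739071$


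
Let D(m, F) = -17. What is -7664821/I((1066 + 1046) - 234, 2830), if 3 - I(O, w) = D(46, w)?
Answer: -7664821/20 ≈ -3.8324e+5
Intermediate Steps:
I(O, w) = 20 (I(O, w) = 3 - 1*(-17) = 3 + 17 = 20)
-7664821/I((1066 + 1046) - 234, 2830) = -7664821/20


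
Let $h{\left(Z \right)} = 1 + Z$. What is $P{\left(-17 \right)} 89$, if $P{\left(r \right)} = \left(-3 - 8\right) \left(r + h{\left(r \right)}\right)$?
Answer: $32307$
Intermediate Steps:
$P{\left(r \right)} = -11 - 22 r$ ($P{\left(r \right)} = \left(-3 - 8\right) \left(r + \left(1 + r\right)\right) = - 11 \left(1 + 2 r\right) = -11 - 22 r$)
$P{\left(-17 \right)} 89 = \left(-11 - -374\right) 89 = \left(-11 + 374\right) 89 = 363 \cdot 89 = 32307$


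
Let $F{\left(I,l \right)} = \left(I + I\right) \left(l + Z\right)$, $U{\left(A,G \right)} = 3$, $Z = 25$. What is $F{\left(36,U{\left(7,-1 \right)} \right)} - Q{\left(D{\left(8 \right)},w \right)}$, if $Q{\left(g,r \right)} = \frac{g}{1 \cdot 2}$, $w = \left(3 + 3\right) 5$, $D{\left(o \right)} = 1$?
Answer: $\frac{4031}{2} \approx 2015.5$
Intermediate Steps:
$w = 30$ ($w = 6 \cdot 5 = 30$)
$Q{\left(g,r \right)} = \frac{g}{2}$
$F{\left(I,l \right)} = 2 I \left(25 + l\right)$ ($F{\left(I,l \right)} = \left(I + I\right) \left(l + 25\right) = 2 I \left(25 + l\right)$)
$F{\left(36,U{\left(7,-1 \right)} \right)} - Q{\left(D{\left(8 \right)},w \right)} = 2 \cdot 36 \left(25 + 3\right) - \frac{1}{2} \cdot 1 = 2 \cdot 36 \cdot 28 - \frac{1}{2} = 2016 - \frac{1}{2} = \frac{4031}{2}$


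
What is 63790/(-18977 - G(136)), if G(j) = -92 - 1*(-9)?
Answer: -31895/9447 ≈ -3.3762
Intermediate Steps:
G(j) = -83 (G(j) = -92 + 9 = -83)
63790/(-18977 - G(136)) = 63790/(-18977 - 1*(-83)) = 63790/(-18977 + 83) = 63790/(-18894) = 63790*(-1/18894) = -31895/9447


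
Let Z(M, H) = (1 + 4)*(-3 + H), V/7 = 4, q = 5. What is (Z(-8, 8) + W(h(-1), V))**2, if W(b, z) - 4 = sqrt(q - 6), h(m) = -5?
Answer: (29 + I)**2 ≈ 840.0 + 58.0*I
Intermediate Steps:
V = 28 (V = 7*4 = 28)
W(b, z) = 4 + I (W(b, z) = 4 + sqrt(5 - 6) = 4 + sqrt(-1) = 4 + I)
Z(M, H) = -15 + 5*H (Z(M, H) = 5*(-3 + H) = -15 + 5*H)
(Z(-8, 8) + W(h(-1), V))**2 = ((-15 + 5*8) + (4 + I))**2 = ((-15 + 40) + (4 + I))**2 = (25 + (4 + I))**2 = (29 + I)**2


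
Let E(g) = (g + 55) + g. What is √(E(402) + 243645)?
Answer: 2*√61126 ≈ 494.47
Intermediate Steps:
E(g) = 55 + 2*g (E(g) = (55 + g) + g = 55 + 2*g)
√(E(402) + 243645) = √((55 + 2*402) + 243645) = √((55 + 804) + 243645) = √(859 + 243645) = √244504 = 2*√61126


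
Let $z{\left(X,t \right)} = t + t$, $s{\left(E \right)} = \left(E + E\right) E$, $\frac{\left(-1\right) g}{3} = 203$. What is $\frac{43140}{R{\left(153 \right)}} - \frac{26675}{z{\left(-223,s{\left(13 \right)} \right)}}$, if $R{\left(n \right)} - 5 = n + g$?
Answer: $- \frac{41193065}{304876} \approx -135.11$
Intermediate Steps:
$g = -609$ ($g = \left(-3\right) 203 = -609$)
$s{\left(E \right)} = 2 E^{2}$ ($s{\left(E \right)} = 2 E E = 2 E^{2}$)
$R{\left(n \right)} = -604 + n$ ($R{\left(n \right)} = 5 + \left(n - 609\right) = 5 + \left(-609 + n\right) = -604 + n$)
$z{\left(X,t \right)} = 2 t$
$\frac{43140}{R{\left(153 \right)}} - \frac{26675}{z{\left(-223,s{\left(13 \right)} \right)}} = \frac{43140}{-604 + 153} - \frac{26675}{2 \cdot 2 \cdot 13^{2}} = \frac{43140}{-451} - \frac{26675}{2 \cdot 2 \cdot 169} = 43140 \left(- \frac{1}{451}\right) - \frac{26675}{2 \cdot 338} = - \frac{43140}{451} - \frac{26675}{676} = - \frac{41193065}{304876}$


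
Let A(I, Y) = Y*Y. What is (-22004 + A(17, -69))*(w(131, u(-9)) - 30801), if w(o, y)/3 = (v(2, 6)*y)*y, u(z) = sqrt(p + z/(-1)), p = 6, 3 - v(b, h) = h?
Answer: 533429448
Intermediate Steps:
v(b, h) = 3 - h
A(I, Y) = Y**2
u(z) = sqrt(6 - z) (u(z) = sqrt(6 + z/(-1)) = sqrt(6 + z*(-1)) = sqrt(6 - z))
w(o, y) = -9*y**2 (w(o, y) = 3*(((3 - 1*6)*y)*y) = 3*(((3 - 6)*y)*y) = 3*((-3*y)*y) = 3*(-3*y**2) = -9*y**2)
(-22004 + A(17, -69))*(w(131, u(-9)) - 30801) = (-22004 + (-69)**2)*(-9*(sqrt(6 - 1*(-9)))**2 - 30801) = (-22004 + 4761)*(-9*(sqrt(6 + 9))**2 - 30801) = -17243*(-9*(sqrt(15))**2 - 30801) = -17243*(-9*15 - 30801) = -17243*(-135 - 30801) = -17243*(-30936) = 533429448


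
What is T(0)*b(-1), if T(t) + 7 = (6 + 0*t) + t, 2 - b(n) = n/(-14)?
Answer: -27/14 ≈ -1.9286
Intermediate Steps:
b(n) = 2 + n/14 (b(n) = 2 - n/(-14) = 2 - n*(-1)/14 = 2 - (-1)*n/14 = 2 + n/14)
T(t) = -1 + t (T(t) = -7 + ((6 + 0*t) + t) = -7 + ((6 + 0) + t) = -7 + (6 + t) = -1 + t)
T(0)*b(-1) = (-1 + 0)*(2 + (1/14)*(-1)) = -(2 - 1/14) = -1*27/14 = -27/14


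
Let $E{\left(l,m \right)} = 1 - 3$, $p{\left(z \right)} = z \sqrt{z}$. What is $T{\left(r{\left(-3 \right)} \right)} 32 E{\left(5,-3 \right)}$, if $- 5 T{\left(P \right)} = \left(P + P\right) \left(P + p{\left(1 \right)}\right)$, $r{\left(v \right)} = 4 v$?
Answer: $\frac{16896}{5} \approx 3379.2$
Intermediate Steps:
$p{\left(z \right)} = z^{\frac{3}{2}}$
$E{\left(l,m \right)} = -2$
$T{\left(P \right)} = - \frac{2 P \left(1 + P\right)}{5}$ ($T{\left(P \right)} = - \frac{\left(P + P\right) \left(P + 1^{\frac{3}{2}}\right)}{5} = - \frac{2 P \left(P + 1\right)}{5} = - \frac{2 P \left(1 + P\right)}{5}$)
$T{\left(r{\left(-3 \right)} \right)} 32 E{\left(5,-3 \right)} = - \frac{2 \cdot 4 \left(-3\right) \left(1 + 4 \left(-3\right)\right)}{5} \cdot 32 \left(-2\right) = \left(- \frac{2}{5}\right) \left(-12\right) \left(1 - 12\right) 32 \left(-2\right) = \left(- \frac{2}{5}\right) \left(-12\right) \left(-11\right) 32 \left(-2\right) = \left(- \frac{264}{5}\right) 32 \left(-2\right) = \left(- \frac{8448}{5}\right) \left(-2\right) = \frac{16896}{5}$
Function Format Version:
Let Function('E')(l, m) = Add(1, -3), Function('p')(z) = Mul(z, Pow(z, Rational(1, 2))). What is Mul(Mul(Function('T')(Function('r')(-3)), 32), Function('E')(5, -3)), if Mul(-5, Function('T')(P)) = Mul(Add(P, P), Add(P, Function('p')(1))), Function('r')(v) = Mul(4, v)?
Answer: Rational(16896, 5) ≈ 3379.2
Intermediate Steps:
Function('p')(z) = Pow(z, Rational(3, 2))
Function('E')(l, m) = -2
Function('T')(P) = Mul(Rational(-2, 5), P, Add(1, P)) (Function('T')(P) = Mul(Rational(-1, 5), Mul(Add(P, P), Add(P, Pow(1, Rational(3, 2))))) = Mul(Rational(-1, 5), Mul(Mul(2, P), Add(P, 1))) = Mul(Rational(-1, 5), Mul(Mul(2, P), Add(1, P))) = Mul(Rational(-1, 5), Mul(2, P, Add(1, P))) = Mul(Rational(-2, 5), P, Add(1, P)))
Mul(Mul(Function('T')(Function('r')(-3)), 32), Function('E')(5, -3)) = Mul(Mul(Mul(Rational(-2, 5), Mul(4, -3), Add(1, Mul(4, -3))), 32), -2) = Mul(Mul(Mul(Rational(-2, 5), -12, Add(1, -12)), 32), -2) = Mul(Mul(Mul(Rational(-2, 5), -12, -11), 32), -2) = Mul(Mul(Rational(-264, 5), 32), -2) = Mul(Rational(-8448, 5), -2) = Rational(16896, 5)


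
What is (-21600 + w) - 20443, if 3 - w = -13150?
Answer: -28890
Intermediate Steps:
w = 13153 (w = 3 - 1*(-13150) = 3 + 13150 = 13153)
(-21600 + w) - 20443 = (-21600 + 13153) - 20443 = -8447 - 20443 = -28890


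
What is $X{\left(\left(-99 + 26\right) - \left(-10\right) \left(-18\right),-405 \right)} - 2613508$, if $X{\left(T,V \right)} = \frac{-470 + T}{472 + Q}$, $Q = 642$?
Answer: $- \frac{2911448635}{1114} \approx -2.6135 \cdot 10^{6}$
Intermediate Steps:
$X{\left(T,V \right)} = - \frac{235}{557} + \frac{T}{1114}$ ($X{\left(T,V \right)} = \frac{-470 + T}{472 + 642} = \frac{-470 + T}{1114} = \left(-470 + T\right) \frac{1}{1114} = - \frac{235}{557} + \frac{T}{1114}$)
$X{\left(\left(-99 + 26\right) - \left(-10\right) \left(-18\right),-405 \right)} - 2613508 = \left(- \frac{235}{557} + \frac{\left(-99 + 26\right) - \left(-10\right) \left(-18\right)}{1114}\right) - 2613508 = \left(- \frac{235}{557} + \frac{-73 - 180}{1114}\right) - 2613508 = \left(- \frac{235}{557} + \frac{1}{1114} \left(-253\right)\right) - 2613508 = \left(- \frac{235}{557} - \frac{253}{1114}\right) - 2613508 = - \frac{723}{1114} - 2613508 = - \frac{2911448635}{1114}$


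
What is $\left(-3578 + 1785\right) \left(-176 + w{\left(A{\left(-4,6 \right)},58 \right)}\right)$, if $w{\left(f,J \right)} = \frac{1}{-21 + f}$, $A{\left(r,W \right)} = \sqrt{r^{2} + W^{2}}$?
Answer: $\frac{122793605}{389} + \frac{3586 \sqrt{13}}{389} \approx 3.157 \cdot 10^{5}$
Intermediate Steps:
$A{\left(r,W \right)} = \sqrt{W^{2} + r^{2}}$
$\left(-3578 + 1785\right) \left(-176 + w{\left(A{\left(-4,6 \right)},58 \right)}\right) = \left(-3578 + 1785\right) \left(-176 + \frac{1}{-21 + \sqrt{6^{2} + \left(-4\right)^{2}}}\right) = - 1793 \left(-176 + \frac{1}{-21 + \sqrt{36 + 16}}\right) = - 1793 \left(-176 + \frac{1}{-21 + \sqrt{52}}\right) = - 1793 \left(-176 + \frac{1}{-21 + 2 \sqrt{13}}\right) = 315568 - \frac{1793}{-21 + 2 \sqrt{13}}$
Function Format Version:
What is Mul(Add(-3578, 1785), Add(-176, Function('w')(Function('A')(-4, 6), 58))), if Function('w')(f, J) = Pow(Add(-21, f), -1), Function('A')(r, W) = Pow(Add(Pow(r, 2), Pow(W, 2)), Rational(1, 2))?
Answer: Add(Rational(122793605, 389), Mul(Rational(3586, 389), Pow(13, Rational(1, 2)))) ≈ 3.1570e+5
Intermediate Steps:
Function('A')(r, W) = Pow(Add(Pow(W, 2), Pow(r, 2)), Rational(1, 2))
Mul(Add(-3578, 1785), Add(-176, Function('w')(Function('A')(-4, 6), 58))) = Mul(Add(-3578, 1785), Add(-176, Pow(Add(-21, Pow(Add(Pow(6, 2), Pow(-4, 2)), Rational(1, 2))), -1))) = Mul(-1793, Add(-176, Pow(Add(-21, Pow(Add(36, 16), Rational(1, 2))), -1))) = Mul(-1793, Add(-176, Pow(Add(-21, Pow(52, Rational(1, 2))), -1))) = Mul(-1793, Add(-176, Pow(Add(-21, Mul(2, Pow(13, Rational(1, 2)))), -1))) = Add(315568, Mul(-1793, Pow(Add(-21, Mul(2, Pow(13, Rational(1, 2)))), -1)))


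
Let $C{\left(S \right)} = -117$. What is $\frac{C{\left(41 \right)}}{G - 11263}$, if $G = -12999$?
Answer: $\frac{117}{24262} \approx 0.0048224$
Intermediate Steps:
$\frac{C{\left(41 \right)}}{G - 11263} = - \frac{117}{-12999 - 11263} = - \frac{117}{-24262} = \left(-117\right) \left(- \frac{1}{24262}\right) = \frac{117}{24262}$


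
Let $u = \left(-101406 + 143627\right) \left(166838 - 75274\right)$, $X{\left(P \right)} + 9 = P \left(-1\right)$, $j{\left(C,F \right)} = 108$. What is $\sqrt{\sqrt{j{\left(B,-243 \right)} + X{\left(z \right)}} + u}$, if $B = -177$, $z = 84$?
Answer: $\sqrt{3865923644 + \sqrt{15}} \approx 62177.0$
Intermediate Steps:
$X{\left(P \right)} = -9 - P$ ($X{\left(P \right)} = -9 + P \left(-1\right) = -9 - P$)
$u = 3865923644$ ($u = 42221 \cdot 91564 = 3865923644$)
$\sqrt{\sqrt{j{\left(B,-243 \right)} + X{\left(z \right)}} + u} = \sqrt{\sqrt{108 - 93} + 3865923644} = \sqrt{\sqrt{15} + 3865923644} = \sqrt{3865923644 + \sqrt{15}}$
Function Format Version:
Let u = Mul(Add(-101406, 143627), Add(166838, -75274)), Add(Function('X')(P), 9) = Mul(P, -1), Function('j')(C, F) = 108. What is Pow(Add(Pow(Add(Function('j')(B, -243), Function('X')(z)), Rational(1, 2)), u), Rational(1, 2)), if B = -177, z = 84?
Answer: Pow(Add(3865923644, Pow(15, Rational(1, 2))), Rational(1, 2)) ≈ 62177.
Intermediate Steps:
Function('X')(P) = Add(-9, Mul(-1, P)) (Function('X')(P) = Add(-9, Mul(P, -1)) = Add(-9, Mul(-1, P)))
u = 3865923644 (u = Mul(42221, 91564) = 3865923644)
Pow(Add(Pow(Add(Function('j')(B, -243), Function('X')(z)), Rational(1, 2)), u), Rational(1, 2)) = Pow(Add(Pow(Add(108, Add(-9, Mul(-1, 84))), Rational(1, 2)), 3865923644), Rational(1, 2)) = Pow(Add(Pow(Add(108, Add(-9, -84)), Rational(1, 2)), 3865923644), Rational(1, 2)) = Pow(Add(Pow(Add(108, -93), Rational(1, 2)), 3865923644), Rational(1, 2)) = Pow(Add(Pow(15, Rational(1, 2)), 3865923644), Rational(1, 2)) = Pow(Add(3865923644, Pow(15, Rational(1, 2))), Rational(1, 2))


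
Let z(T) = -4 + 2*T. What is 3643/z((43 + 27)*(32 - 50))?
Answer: -3643/2524 ≈ -1.4433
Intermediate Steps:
3643/z((43 + 27)*(32 - 50)) = 3643/(-4 + 2*((43 + 27)*(32 - 50))) = 3643/(-4 + 2*(70*(-18))) = 3643/(-4 + 2*(-1260)) = 3643/(-4 - 2520) = 3643/(-2524) = 3643*(-1/2524) = -3643/2524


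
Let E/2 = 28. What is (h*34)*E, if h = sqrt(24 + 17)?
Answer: 1904*sqrt(41) ≈ 12192.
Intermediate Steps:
E = 56 (E = 2*28 = 56)
h = sqrt(41) ≈ 6.4031
(h*34)*E = (sqrt(41)*34)*56 = (34*sqrt(41))*56 = 1904*sqrt(41)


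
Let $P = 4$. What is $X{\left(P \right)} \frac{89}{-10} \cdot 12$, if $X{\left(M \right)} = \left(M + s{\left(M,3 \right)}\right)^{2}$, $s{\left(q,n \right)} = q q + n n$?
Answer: $- \frac{449094}{5} \approx -89819.0$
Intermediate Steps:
$s{\left(q,n \right)} = n^{2} + q^{2}$ ($s{\left(q,n \right)} = q^{2} + n^{2} = n^{2} + q^{2}$)
$X{\left(M \right)} = \left(9 + M + M^{2}\right)^{2}$ ($X{\left(M \right)} = \left(M + \left(3^{2} + M^{2}\right)\right)^{2} = \left(M + \left(9 + M^{2}\right)\right)^{2} = \left(9 + M + M^{2}\right)^{2}$)
$X{\left(P \right)} \frac{89}{-10} \cdot 12 = \left(9 + 4 + 4^{2}\right)^{2} \frac{89}{-10} \cdot 12 = \left(9 + 4 + 16\right)^{2} \cdot 89 \left(- \frac{1}{10}\right) 12 = 29^{2} \left(- \frac{89}{10}\right) 12 = 841 \left(- \frac{89}{10}\right) 12 = \left(- \frac{74849}{10}\right) 12 = - \frac{449094}{5}$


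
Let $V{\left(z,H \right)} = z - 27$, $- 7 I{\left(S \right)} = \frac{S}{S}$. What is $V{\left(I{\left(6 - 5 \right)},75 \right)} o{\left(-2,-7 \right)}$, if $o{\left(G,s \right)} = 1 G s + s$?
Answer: $-190$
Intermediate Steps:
$I{\left(S \right)} = - \frac{1}{7}$ ($I{\left(S \right)} = - \frac{S \frac{1}{S}}{7} = \left(- \frac{1}{7}\right) 1 = - \frac{1}{7}$)
$o{\left(G,s \right)} = s + G s$ ($o{\left(G,s \right)} = G s + s = s + G s$)
$V{\left(z,H \right)} = -27 + z$
$V{\left(I{\left(6 - 5 \right)},75 \right)} o{\left(-2,-7 \right)} = \left(-27 - \frac{1}{7}\right) \left(- 7 \left(1 - 2\right)\right) = - \frac{190 \left(\left(-7\right) \left(-1\right)\right)}{7} = \left(- \frac{190}{7}\right) 7 = -190$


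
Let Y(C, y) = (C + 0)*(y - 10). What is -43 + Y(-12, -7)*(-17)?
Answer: -3511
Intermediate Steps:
Y(C, y) = C*(-10 + y)
-43 + Y(-12, -7)*(-17) = -43 - 12*(-10 - 7)*(-17) = -43 - 12*(-17)*(-17) = -43 + 204*(-17) = -43 - 3468 = -3511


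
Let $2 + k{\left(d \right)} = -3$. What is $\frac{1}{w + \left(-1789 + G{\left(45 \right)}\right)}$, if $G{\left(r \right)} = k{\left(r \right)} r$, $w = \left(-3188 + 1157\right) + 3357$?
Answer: $- \frac{1}{688} \approx -0.0014535$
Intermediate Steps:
$k{\left(d \right)} = -5$ ($k{\left(d \right)} = -2 - 3 = -5$)
$w = 1326$ ($w = -2031 + 3357 = 1326$)
$G{\left(r \right)} = - 5 r$
$\frac{1}{w + \left(-1789 + G{\left(45 \right)}\right)} = \frac{1}{1326 - 2014} = \frac{1}{-688} = - \frac{1}{688}$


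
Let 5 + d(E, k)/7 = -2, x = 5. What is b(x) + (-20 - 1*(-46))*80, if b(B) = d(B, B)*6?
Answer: 1786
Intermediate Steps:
d(E, k) = -49 (d(E, k) = -35 + 7*(-2) = -35 - 14 = -49)
b(B) = -294 (b(B) = -49*6 = -294)
b(x) + (-20 - 1*(-46))*80 = -294 + (-20 - 1*(-46))*80 = -294 + (-20 + 46)*80 = -294 + 26*80 = -294 + 2080 = 1786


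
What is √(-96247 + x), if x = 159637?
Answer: √63390 ≈ 251.77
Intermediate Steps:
√(-96247 + x) = √(-96247 + 159637) = √63390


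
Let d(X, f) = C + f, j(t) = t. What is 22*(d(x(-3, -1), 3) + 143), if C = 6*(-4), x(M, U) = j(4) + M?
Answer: 2684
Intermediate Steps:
x(M, U) = 4 + M
C = -24
d(X, f) = -24 + f
22*(d(x(-3, -1), 3) + 143) = 22*((-24 + 3) + 143) = 22*(-21 + 143) = 22*122 = 2684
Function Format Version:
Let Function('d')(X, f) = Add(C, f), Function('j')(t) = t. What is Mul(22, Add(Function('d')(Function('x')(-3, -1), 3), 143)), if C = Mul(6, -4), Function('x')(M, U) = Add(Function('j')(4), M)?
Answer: 2684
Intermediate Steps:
Function('x')(M, U) = Add(4, M)
C = -24
Function('d')(X, f) = Add(-24, f)
Mul(22, Add(Function('d')(Function('x')(-3, -1), 3), 143)) = Mul(22, Add(Add(-24, 3), 143)) = Mul(22, Add(-21, 143)) = Mul(22, 122) = 2684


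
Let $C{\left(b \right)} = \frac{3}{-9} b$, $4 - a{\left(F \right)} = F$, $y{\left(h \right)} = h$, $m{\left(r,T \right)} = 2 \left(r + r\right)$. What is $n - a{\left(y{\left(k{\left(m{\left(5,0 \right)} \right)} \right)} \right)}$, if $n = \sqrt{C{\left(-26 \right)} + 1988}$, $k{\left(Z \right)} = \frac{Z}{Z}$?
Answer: $-3 + \frac{\sqrt{17970}}{3} \approx 41.684$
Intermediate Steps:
$m{\left(r,T \right)} = 4 r$ ($m{\left(r,T \right)} = 2 \cdot 2 r = 4 r$)
$k{\left(Z \right)} = 1$
$a{\left(F \right)} = 4 - F$
$C{\left(b \right)} = - \frac{b}{3}$ ($C{\left(b \right)} = 3 \left(- \frac{1}{9}\right) b = - \frac{b}{3}$)
$n = \frac{\sqrt{17970}}{3}$ ($n = \sqrt{\left(- \frac{1}{3}\right) \left(-26\right) + 1988} = \sqrt{\frac{26}{3} + 1988} = \sqrt{\frac{5990}{3}} = \frac{\sqrt{17970}}{3} \approx 44.684$)
$n - a{\left(y{\left(k{\left(m{\left(5,0 \right)} \right)} \right)} \right)} = \frac{\sqrt{17970}}{3} - \left(4 - 1\right) = \frac{\sqrt{17970}}{3} - 3 = -3 + \frac{\sqrt{17970}}{3}$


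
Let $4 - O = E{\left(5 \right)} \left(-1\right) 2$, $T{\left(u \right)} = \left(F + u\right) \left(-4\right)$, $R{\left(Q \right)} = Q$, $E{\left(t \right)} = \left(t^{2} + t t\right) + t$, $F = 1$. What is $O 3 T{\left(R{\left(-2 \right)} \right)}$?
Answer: $1368$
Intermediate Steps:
$E{\left(t \right)} = t + 2 t^{2}$ ($E{\left(t \right)} = \left(t^{2} + t^{2}\right) + t = 2 t^{2} + t = t + 2 t^{2}$)
$T{\left(u \right)} = -4 - 4 u$ ($T{\left(u \right)} = \left(1 + u\right) \left(-4\right) = -4 - 4 u$)
$O = 114$ ($O = 4 - 5 \left(1 + 2 \cdot 5\right) \left(-1\right) 2 = 4 - 5 \left(1 + 10\right) \left(-1\right) 2 = 4 - 5 \cdot 11 \left(-1\right) 2 = 4 - 55 \left(-1\right) 2 = 4 - \left(-55\right) 2 = 4 - -110 = 4 + 110 = 114$)
$O 3 T{\left(R{\left(-2 \right)} \right)} = 114 \cdot 3 \left(-4 - -8\right) = 342 \left(-4 + 8\right) = 342 \cdot 4 = 1368$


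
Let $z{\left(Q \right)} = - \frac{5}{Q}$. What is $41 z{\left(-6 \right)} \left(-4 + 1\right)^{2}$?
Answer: $\frac{615}{2} \approx 307.5$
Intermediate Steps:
$41 z{\left(-6 \right)} \left(-4 + 1\right)^{2} = 41 \left(- \frac{5}{-6}\right) \left(-4 + 1\right)^{2} = 41 \left(\left(-5\right) \left(- \frac{1}{6}\right)\right) \left(-3\right)^{2} = 41 \cdot \frac{5}{6} \cdot 9 = \frac{205}{6} \cdot 9 = \frac{615}{2}$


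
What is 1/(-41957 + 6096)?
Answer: -1/35861 ≈ -2.7885e-5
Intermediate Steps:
1/(-41957 + 6096) = 1/(-35861) = -1/35861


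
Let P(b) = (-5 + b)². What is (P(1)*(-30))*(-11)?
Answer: 5280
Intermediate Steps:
(P(1)*(-30))*(-11) = ((-5 + 1)²*(-30))*(-11) = ((-4)²*(-30))*(-11) = (16*(-30))*(-11) = -480*(-11) = 5280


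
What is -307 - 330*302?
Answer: -99967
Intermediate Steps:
-307 - 330*302 = -307 - 99660 = -99967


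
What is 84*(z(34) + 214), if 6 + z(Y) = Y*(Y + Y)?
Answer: 211680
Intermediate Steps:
z(Y) = -6 + 2*Y² (z(Y) = -6 + Y*(Y + Y) = -6 + Y*(2*Y) = -6 + 2*Y²)
84*(z(34) + 214) = 84*((-6 + 2*34²) + 214) = 84*((-6 + 2*1156) + 214) = 84*((-6 + 2312) + 214) = 84*(2306 + 214) = 84*2520 = 211680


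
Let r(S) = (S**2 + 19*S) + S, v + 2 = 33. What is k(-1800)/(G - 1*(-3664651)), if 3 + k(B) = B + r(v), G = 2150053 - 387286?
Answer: -111/2713709 ≈ -4.0903e-5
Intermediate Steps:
v = 31 (v = -2 + 33 = 31)
G = 1762767
r(S) = S**2 + 20*S
k(B) = 1578 + B (k(B) = -3 + (B + 31*(20 + 31)) = -3 + (B + 31*51) = -3 + (B + 1581) = -3 + (1581 + B) = 1578 + B)
k(-1800)/(G - 1*(-3664651)) = (1578 - 1800)/(1762767 - 1*(-3664651)) = -222/(1762767 + 3664651) = -222/5427418 = -222*1/5427418 = -111/2713709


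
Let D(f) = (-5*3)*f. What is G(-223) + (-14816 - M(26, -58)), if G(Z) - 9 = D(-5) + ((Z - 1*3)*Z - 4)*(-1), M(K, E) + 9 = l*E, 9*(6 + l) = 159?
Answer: -193321/3 ≈ -64440.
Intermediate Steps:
l = 35/3 (l = -6 + (⅑)*159 = -6 + 53/3 = 35/3 ≈ 11.667)
M(K, E) = -9 + 35*E/3
D(f) = -15*f
G(Z) = 88 - Z*(-3 + Z) (G(Z) = 9 + (-15*(-5) + ((Z - 1*3)*Z - 4)*(-1)) = 9 + (75 + ((Z - 3)*Z - 4)*(-1)) = 9 + (75 + ((-3 + Z)*Z - 4)*(-1)) = 9 + (75 + (Z*(-3 + Z) - 4)*(-1)) = 9 + (75 + (-4 + Z*(-3 + Z))*(-1)) = 9 + (75 + (4 - Z*(-3 + Z))) = 9 + (79 - Z*(-3 + Z)) = 88 - Z*(-3 + Z))
G(-223) + (-14816 - M(26, -58)) = (88 - 1*(-223)² + 3*(-223)) + (-14816 - (-9 + (35/3)*(-58))) = (88 - 1*49729 - 669) + (-14816 - (-9 - 2030/3)) = (88 - 49729 - 669) + (-14816 - 1*(-2057/3)) = -50310 + (-14816 + 2057/3) = -50310 - 42391/3 = -193321/3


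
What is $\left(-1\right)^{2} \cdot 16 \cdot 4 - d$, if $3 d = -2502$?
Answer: $898$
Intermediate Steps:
$d = -834$ ($d = \frac{1}{3} \left(-2502\right) = -834$)
$\left(-1\right)^{2} \cdot 16 \cdot 4 - d = \left(-1\right)^{2} \cdot 16 \cdot 4 - -834 = 1 \cdot 16 \cdot 4 + 834 = 16 \cdot 4 + 834 = 64 + 834 = 898$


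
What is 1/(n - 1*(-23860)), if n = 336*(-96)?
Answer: -1/8396 ≈ -0.00011910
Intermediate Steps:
n = -32256
1/(n - 1*(-23860)) = 1/(-32256 - 1*(-23860)) = 1/(-32256 + 23860) = 1/(-8396) = -1/8396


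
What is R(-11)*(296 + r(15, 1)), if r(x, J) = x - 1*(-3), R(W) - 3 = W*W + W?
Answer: 35482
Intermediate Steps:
R(W) = 3 + W + W² (R(W) = 3 + (W*W + W) = 3 + (W² + W) = 3 + (W + W²) = 3 + W + W²)
r(x, J) = 3 + x (r(x, J) = x + 3 = 3 + x)
R(-11)*(296 + r(15, 1)) = (3 - 11 + (-11)²)*(296 + (3 + 15)) = (3 - 11 + 121)*(296 + 18) = 113*314 = 35482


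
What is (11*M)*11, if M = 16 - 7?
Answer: 1089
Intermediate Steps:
M = 9
(11*M)*11 = (11*9)*11 = 99*11 = 1089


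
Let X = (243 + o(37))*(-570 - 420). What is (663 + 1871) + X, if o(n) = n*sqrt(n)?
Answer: -238036 - 36630*sqrt(37) ≈ -4.6085e+5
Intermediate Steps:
o(n) = n**(3/2)
X = -240570 - 36630*sqrt(37) (X = (243 + 37**(3/2))*(-570 - 420) = (243 + 37*sqrt(37))*(-990) = -240570 - 36630*sqrt(37) ≈ -4.6338e+5)
(663 + 1871) + X = (663 + 1871) + (-240570 - 36630*sqrt(37)) = 2534 + (-240570 - 36630*sqrt(37)) = -238036 - 36630*sqrt(37)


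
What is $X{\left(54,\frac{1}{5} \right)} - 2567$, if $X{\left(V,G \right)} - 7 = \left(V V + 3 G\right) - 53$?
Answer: $\frac{1518}{5} \approx 303.6$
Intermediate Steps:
$X{\left(V,G \right)} = -46 + V^{2} + 3 G$ ($X{\left(V,G \right)} = 7 - \left(53 - 3 G - V V\right) = 7 - \left(53 - V^{2} - 3 G\right) = 7 + \left(-53 + V^{2} + 3 G\right) = -46 + V^{2} + 3 G$)
$X{\left(54,\frac{1}{5} \right)} - 2567 = \left(-46 + 54^{2} + \frac{3}{5}\right) - 2567 = \left(-46 + 2916 + 3 \cdot \frac{1}{5}\right) - 2567 = \left(-46 + 2916 + \frac{3}{5}\right) - 2567 = \frac{14353}{5} - 2567 = \frac{1518}{5}$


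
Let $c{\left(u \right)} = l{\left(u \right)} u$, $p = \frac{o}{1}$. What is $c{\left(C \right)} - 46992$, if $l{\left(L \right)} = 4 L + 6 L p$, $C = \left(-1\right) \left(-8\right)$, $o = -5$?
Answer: $-48656$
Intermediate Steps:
$p = -5$ ($p = - \frac{5}{1} = \left(-5\right) 1 = -5$)
$C = 8$
$l{\left(L \right)} = - 26 L$ ($l{\left(L \right)} = 4 L + 6 L \left(-5\right) = 4 L - 30 L = - 26 L$)
$c{\left(u \right)} = - 26 u^{2}$ ($c{\left(u \right)} = - 26 u u = - 26 u^{2}$)
$c{\left(C \right)} - 46992 = - 26 \cdot 8^{2} - 46992 = \left(-26\right) 64 - 46992 = -1664 - 46992 = -48656$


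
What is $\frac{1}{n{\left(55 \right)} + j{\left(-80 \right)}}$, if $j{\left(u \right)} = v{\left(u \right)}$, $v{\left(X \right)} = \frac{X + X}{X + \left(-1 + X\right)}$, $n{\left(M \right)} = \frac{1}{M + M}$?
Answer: $\frac{17710}{17761} \approx 0.99713$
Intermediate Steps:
$n{\left(M \right)} = \frac{1}{2 M}$
$v{\left(X \right)} = \frac{2 X}{-1 + 2 X}$
$j{\left(u \right)} = \frac{2 u}{-1 + 2 u}$
$\frac{1}{n{\left(55 \right)} + j{\left(-80 \right)}} = \frac{1}{\frac{1}{2 \cdot 55} + 2 \left(-80\right) \frac{1}{-1 + 2 \left(-80\right)}} = \frac{1}{\frac{1}{2} \cdot \frac{1}{55} + 2 \left(-80\right) \frac{1}{-1 - 160}} = \frac{1}{\frac{1}{110} + 2 \left(-80\right) \frac{1}{-161}} = \frac{1}{\frac{1}{110} + 2 \left(-80\right) \left(- \frac{1}{161}\right)} = \frac{1}{\frac{1}{110} + \frac{160}{161}} = \frac{1}{\frac{17761}{17710}} = \frac{17710}{17761}$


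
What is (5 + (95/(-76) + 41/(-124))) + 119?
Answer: 3795/31 ≈ 122.42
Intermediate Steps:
(5 + (95/(-76) + 41/(-124))) + 119 = (5 + (95*(-1/76) + 41*(-1/124))) + 119 = (5 + (-5/4 - 41/124)) + 119 = (5 - 49/31) + 119 = 106/31 + 119 = 3795/31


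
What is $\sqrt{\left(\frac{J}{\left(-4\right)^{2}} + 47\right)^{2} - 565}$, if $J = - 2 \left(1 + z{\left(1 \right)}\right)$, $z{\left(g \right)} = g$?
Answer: $\frac{3 \sqrt{2881}}{4} \approx 40.256$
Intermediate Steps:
$J = -4$ ($J = - 2 \left(1 + 1\right) = \left(-2\right) 2 = -4$)
$\sqrt{\left(\frac{J}{\left(-4\right)^{2}} + 47\right)^{2} - 565} = \sqrt{\left(- \frac{4}{\left(-4\right)^{2}} + 47\right)^{2} - 565} = \sqrt{\left(- \frac{4}{16} + 47\right)^{2} - 565} = \sqrt{\left(\left(-4\right) \frac{1}{16} + 47\right)^{2} - 565} = \sqrt{\left(- \frac{1}{4} + 47\right)^{2} - 565} = \sqrt{\left(\frac{187}{4}\right)^{2} - 565} = \sqrt{\frac{34969}{16} - 565} = \sqrt{\frac{25929}{16}} = \frac{3 \sqrt{2881}}{4}$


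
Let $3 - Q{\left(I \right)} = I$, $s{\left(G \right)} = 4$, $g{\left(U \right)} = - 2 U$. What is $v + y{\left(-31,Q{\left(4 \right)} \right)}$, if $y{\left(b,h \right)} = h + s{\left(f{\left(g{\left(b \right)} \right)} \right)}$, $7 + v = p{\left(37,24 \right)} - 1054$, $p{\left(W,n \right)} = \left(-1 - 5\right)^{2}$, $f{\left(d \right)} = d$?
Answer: $-1022$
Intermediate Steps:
$Q{\left(I \right)} = 3 - I$
$p{\left(W,n \right)} = 36$ ($p{\left(W,n \right)} = \left(-6\right)^{2} = 36$)
$v = -1025$ ($v = -7 + \left(36 - 1054\right) = -7 - 1018 = -1025$)
$y{\left(b,h \right)} = 4 + h$ ($y{\left(b,h \right)} = h + 4 = 4 + h$)
$v + y{\left(-31,Q{\left(4 \right)} \right)} = -1025 + \left(4 + \left(3 - 4\right)\right) = -1025 + \left(4 - 1\right) = -1025 + 3 = -1022$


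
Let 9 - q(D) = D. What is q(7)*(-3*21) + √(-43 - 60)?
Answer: -126 + I*√103 ≈ -126.0 + 10.149*I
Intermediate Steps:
q(D) = 9 - D
q(7)*(-3*21) + √(-43 - 60) = (9 - 1*7)*(-3*21) + √(-43 - 60) = (9 - 7)*(-63) + √(-103) = 2*(-63) + I*√103 = -126 + I*√103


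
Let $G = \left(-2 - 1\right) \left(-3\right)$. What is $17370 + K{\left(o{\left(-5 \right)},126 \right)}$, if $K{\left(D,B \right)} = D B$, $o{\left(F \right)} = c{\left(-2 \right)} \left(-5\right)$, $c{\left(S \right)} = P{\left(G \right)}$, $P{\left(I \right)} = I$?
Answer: $11700$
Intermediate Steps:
$G = 9$ ($G = \left(-3\right) \left(-3\right) = 9$)
$c{\left(S \right)} = 9$
$o{\left(F \right)} = -45$ ($o{\left(F \right)} = 9 \left(-5\right) = -45$)
$K{\left(D,B \right)} = B D$
$17370 + K{\left(o{\left(-5 \right)},126 \right)} = 17370 + 126 \left(-45\right) = 17370 - 5670 = 11700$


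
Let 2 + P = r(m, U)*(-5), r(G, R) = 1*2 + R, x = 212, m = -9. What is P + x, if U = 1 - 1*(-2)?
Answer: 185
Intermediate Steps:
U = 3 (U = 1 + 2 = 3)
r(G, R) = 2 + R
P = -27 (P = -2 + (2 + 3)*(-5) = -2 + 5*(-5) = -2 - 25 = -27)
P + x = -27 + 212 = 185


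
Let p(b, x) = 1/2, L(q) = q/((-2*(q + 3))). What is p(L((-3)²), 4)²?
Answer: ¼ ≈ 0.25000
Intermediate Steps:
L(q) = q/(-6 - 2*q) (L(q) = q/((-2*(3 + q))) = q/(-6 - 2*q))
p(b, x) = ½
p(L((-3)²), 4)² = (½)² = ¼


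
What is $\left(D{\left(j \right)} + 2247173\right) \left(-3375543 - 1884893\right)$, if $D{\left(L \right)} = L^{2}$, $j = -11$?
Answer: $-11821746260184$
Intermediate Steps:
$\left(D{\left(j \right)} + 2247173\right) \left(-3375543 - 1884893\right) = \left(\left(-11\right)^{2} + 2247173\right) \left(-3375543 - 1884893\right) = \left(121 + 2247173\right) \left(-5260436\right) = 2247294 \left(-5260436\right) = -11821746260184$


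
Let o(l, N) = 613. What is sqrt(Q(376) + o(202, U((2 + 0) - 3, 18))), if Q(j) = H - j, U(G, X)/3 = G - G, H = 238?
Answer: 5*sqrt(19) ≈ 21.794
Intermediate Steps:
U(G, X) = 0 (U(G, X) = 3*(G - G) = 3*0 = 0)
Q(j) = 238 - j
sqrt(Q(376) + o(202, U((2 + 0) - 3, 18))) = sqrt((238 - 1*376) + 613) = sqrt((238 - 376) + 613) = sqrt(-138 + 613) = sqrt(475) = 5*sqrt(19)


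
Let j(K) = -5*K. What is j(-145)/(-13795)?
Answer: -145/2759 ≈ -0.052555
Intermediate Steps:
j(-145)/(-13795) = -5*(-145)/(-13795) = 725*(-1/13795) = -145/2759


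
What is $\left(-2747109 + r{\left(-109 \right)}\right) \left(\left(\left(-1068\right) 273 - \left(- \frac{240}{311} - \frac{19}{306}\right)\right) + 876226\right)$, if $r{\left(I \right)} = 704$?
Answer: $- \frac{152810038029198605}{95166} \approx -1.6057 \cdot 10^{12}$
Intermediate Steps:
$\left(-2747109 + r{\left(-109 \right)}\right) \left(\left(\left(-1068\right) 273 - \left(- \frac{240}{311} - \frac{19}{306}\right)\right) + 876226\right) = \left(-2747109 + 704\right) \left(\left(\left(-1068\right) 273 - \left(- \frac{240}{311} - \frac{19}{306}\right)\right) + 876226\right) = - 2746405 \left(\left(-291564 - - \frac{79349}{95166}\right) + 876226\right) = - 2746405 \left(\left(-291564 + \left(\frac{19}{306} + \frac{240}{311}\right)\right) + 876226\right) = - 2746405 \left(\left(-291564 + \frac{79349}{95166}\right) + 876226\right) = - 2746405 \left(- \frac{27746900275}{95166} + 876226\right) = \left(-2746405\right) \frac{55640023241}{95166} = - \frac{152810038029198605}{95166}$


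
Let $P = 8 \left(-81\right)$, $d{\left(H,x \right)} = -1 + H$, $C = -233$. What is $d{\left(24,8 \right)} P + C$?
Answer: $-15137$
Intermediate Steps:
$P = -648$
$d{\left(24,8 \right)} P + C = \left(-1 + 24\right) \left(-648\right) - 233 = 23 \left(-648\right) - 233 = -14904 - 233 = -15137$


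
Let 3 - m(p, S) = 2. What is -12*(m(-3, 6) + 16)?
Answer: -204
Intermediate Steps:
m(p, S) = 1 (m(p, S) = 3 - 1*2 = 3 - 2 = 1)
-12*(m(-3, 6) + 16) = -12*(1 + 16) = -12*17 = -204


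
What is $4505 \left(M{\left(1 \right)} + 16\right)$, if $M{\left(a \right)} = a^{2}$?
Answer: $76585$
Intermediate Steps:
$4505 \left(M{\left(1 \right)} + 16\right) = 4505 \left(1^{2} + 16\right) = 4505 \left(1 + 16\right) = 4505 \cdot 17 = 76585$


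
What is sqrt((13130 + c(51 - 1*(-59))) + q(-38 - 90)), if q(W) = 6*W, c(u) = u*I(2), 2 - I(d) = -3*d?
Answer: sqrt(13242) ≈ 115.07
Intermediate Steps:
I(d) = 2 + 3*d (I(d) = 2 - (-3)*d = 2 + 3*d)
c(u) = 8*u (c(u) = u*(2 + 3*2) = u*(2 + 6) = u*8 = 8*u)
sqrt((13130 + c(51 - 1*(-59))) + q(-38 - 90)) = sqrt((13130 + 8*(51 - 1*(-59))) + 6*(-38 - 90)) = sqrt((13130 + 8*(51 + 59)) + 6*(-128)) = sqrt((13130 + 8*110) - 768) = sqrt((13130 + 880) - 768) = sqrt(14010 - 768) = sqrt(13242)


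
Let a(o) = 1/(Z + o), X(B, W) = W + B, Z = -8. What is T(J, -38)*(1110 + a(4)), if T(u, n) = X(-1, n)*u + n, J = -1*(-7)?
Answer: -1380529/4 ≈ -3.4513e+5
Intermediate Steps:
J = 7
X(B, W) = B + W
a(o) = 1/(-8 + o)
T(u, n) = n + u*(-1 + n) (T(u, n) = (-1 + n)*u + n = u*(-1 + n) + n = n + u*(-1 + n))
T(J, -38)*(1110 + a(4)) = (-38 + 7*(-1 - 38))*(1110 + 1/(-8 + 4)) = (-38 + 7*(-39))*(1110 + 1/(-4)) = (-38 - 273)*(1110 - ¼) = -311*4439/4 = -1380529/4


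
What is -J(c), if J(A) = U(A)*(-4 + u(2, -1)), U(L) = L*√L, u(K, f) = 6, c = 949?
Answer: -1898*√949 ≈ -58470.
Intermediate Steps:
U(L) = L^(3/2)
J(A) = 2*A^(3/2) (J(A) = A^(3/2)*(-4 + 6) = A^(3/2)*2 = 2*A^(3/2))
-J(c) = -2*949^(3/2) = -2*949*√949 = -1898*√949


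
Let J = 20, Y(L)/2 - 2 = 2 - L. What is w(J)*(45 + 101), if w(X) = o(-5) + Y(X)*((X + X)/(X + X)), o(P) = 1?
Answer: -4526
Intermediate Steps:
Y(L) = 8 - 2*L (Y(L) = 4 + 2*(2 - L) = 4 + (4 - 2*L) = 8 - 2*L)
w(X) = 9 - 2*X (w(X) = 1 + (8 - 2*X)*((X + X)/(X + X)) = 1 + (8 - 2*X)*((2*X)/((2*X))) = 1 + (8 - 2*X)*((2*X)*(1/(2*X))) = 1 + (8 - 2*X)*1 = 1 + (8 - 2*X) = 9 - 2*X)
w(J)*(45 + 101) = (9 - 2*20)*(45 + 101) = (9 - 40)*146 = -31*146 = -4526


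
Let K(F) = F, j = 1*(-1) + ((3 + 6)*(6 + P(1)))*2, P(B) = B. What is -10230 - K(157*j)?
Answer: -29855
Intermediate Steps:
j = 125 (j = 1*(-1) + ((3 + 6)*(6 + 1))*2 = -1 + (9*7)*2 = -1 + 63*2 = -1 + 126 = 125)
-10230 - K(157*j) = -10230 - 157*125 = -10230 - 1*19625 = -10230 - 19625 = -29855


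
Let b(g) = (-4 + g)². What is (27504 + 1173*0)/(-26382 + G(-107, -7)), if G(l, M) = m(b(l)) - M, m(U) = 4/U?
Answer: -338876784/324966371 ≈ -1.0428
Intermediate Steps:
G(l, M) = -M + 4/(-4 + l)² (G(l, M) = 4/((-4 + l)²) - M = 4/(-4 + l)² - M = -M + 4/(-4 + l)²)
(27504 + 1173*0)/(-26382 + G(-107, -7)) = (27504 + 1173*0)/(-26382 + (-1*(-7) + 4/(-4 - 107)²)) = (27504 + 0)/(-26382 + (7 + 4/(-111)²)) = 27504/(-26382 + (7 + 4*(1/12321))) = 27504/(-26382 + (7 + 4/12321)) = 27504/(-26382 + 86251/12321) = 27504/(-324966371/12321) = 27504*(-12321/324966371) = -338876784/324966371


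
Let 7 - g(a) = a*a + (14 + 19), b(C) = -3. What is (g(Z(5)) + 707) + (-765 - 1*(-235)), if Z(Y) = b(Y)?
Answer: 142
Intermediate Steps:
Z(Y) = -3
g(a) = -26 - a² (g(a) = 7 - (a*a + (14 + 19)) = 7 - (a² + 33) = 7 - (33 + a²) = 7 + (-33 - a²) = -26 - a²)
(g(Z(5)) + 707) + (-765 - 1*(-235)) = ((-26 - 1*(-3)²) + 707) + (-765 - 1*(-235)) = ((-26 - 1*9) + 707) + (-765 + 235) = ((-26 - 9) + 707) - 530 = (-35 + 707) - 530 = 672 - 530 = 142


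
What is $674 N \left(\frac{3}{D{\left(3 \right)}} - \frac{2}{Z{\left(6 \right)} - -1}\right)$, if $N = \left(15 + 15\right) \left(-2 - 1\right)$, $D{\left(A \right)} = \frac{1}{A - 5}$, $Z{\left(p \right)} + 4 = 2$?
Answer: $242640$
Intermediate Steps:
$Z{\left(p \right)} = -2$ ($Z{\left(p \right)} = -4 + 2 = -2$)
$D{\left(A \right)} = \frac{1}{-5 + A}$
$N = -90$ ($N = 30 \left(-3\right) = -90$)
$674 N \left(\frac{3}{D{\left(3 \right)}} - \frac{2}{Z{\left(6 \right)} - -1}\right) = 674 \left(- 90 \left(\frac{3}{\frac{1}{-5 + 3}} - \frac{2}{-2 - -1}\right)\right) = 674 \left(- 90 \left(\frac{3}{\frac{1}{-2}} - \frac{2}{-2 + 1}\right)\right) = 674 \left(- 90 \left(\frac{3}{- \frac{1}{2}} - \frac{2}{-1}\right)\right) = 674 \left(- 90 \left(3 \left(-2\right) - -2\right)\right) = 674 \left(- 90 \left(-6 + 2\right)\right) = 674 \left(\left(-90\right) \left(-4\right)\right) = 674 \cdot 360 = 242640$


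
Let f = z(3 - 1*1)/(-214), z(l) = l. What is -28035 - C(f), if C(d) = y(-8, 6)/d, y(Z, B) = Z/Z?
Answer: -27928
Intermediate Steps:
f = -1/107 (f = (3 - 1*1)/(-214) = (3 - 1)*(-1/214) = 2*(-1/214) = -1/107 ≈ -0.0093458)
y(Z, B) = 1
C(d) = 1/d
-28035 - C(f) = -28035 - 1/(-1/107) = -28035 - 1*(-107) = -28035 + 107 = -27928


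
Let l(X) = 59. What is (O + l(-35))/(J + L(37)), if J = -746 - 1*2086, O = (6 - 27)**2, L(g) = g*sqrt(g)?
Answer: -1416000/7969571 - 18500*sqrt(37)/7969571 ≈ -0.19180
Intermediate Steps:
L(g) = g**(3/2)
O = 441 (O = (-21)**2 = 441)
J = -2832 (J = -746 - 2086 = -2832)
(O + l(-35))/(J + L(37)) = (441 + 59)/(-2832 + 37**(3/2)) = 500/(-2832 + 37*sqrt(37))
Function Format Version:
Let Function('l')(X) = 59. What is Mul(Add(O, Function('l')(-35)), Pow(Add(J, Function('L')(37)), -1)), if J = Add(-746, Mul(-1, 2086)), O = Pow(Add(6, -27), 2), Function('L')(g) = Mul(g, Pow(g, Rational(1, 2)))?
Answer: Add(Rational(-1416000, 7969571), Mul(Rational(-18500, 7969571), Pow(37, Rational(1, 2)))) ≈ -0.19180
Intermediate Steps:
Function('L')(g) = Pow(g, Rational(3, 2))
O = 441 (O = Pow(-21, 2) = 441)
J = -2832 (J = Add(-746, -2086) = -2832)
Mul(Add(O, Function('l')(-35)), Pow(Add(J, Function('L')(37)), -1)) = Mul(Add(441, 59), Pow(Add(-2832, Pow(37, Rational(3, 2))), -1)) = Mul(500, Pow(Add(-2832, Mul(37, Pow(37, Rational(1, 2)))), -1))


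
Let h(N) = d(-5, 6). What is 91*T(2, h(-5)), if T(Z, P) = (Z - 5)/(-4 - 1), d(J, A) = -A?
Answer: 273/5 ≈ 54.600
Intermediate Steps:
h(N) = -6 (h(N) = -1*6 = -6)
T(Z, P) = 1 - Z/5 (T(Z, P) = (-5 + Z)/(-5) = (-5 + Z)*(-1/5) = 1 - Z/5)
91*T(2, h(-5)) = 91*(1 - 1/5*2) = 91*(1 - 2/5) = 91*(3/5) = 273/5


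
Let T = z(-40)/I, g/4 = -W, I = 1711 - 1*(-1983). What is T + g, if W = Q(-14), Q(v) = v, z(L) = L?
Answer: 103412/1847 ≈ 55.989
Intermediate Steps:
I = 3694 (I = 1711 + 1983 = 3694)
W = -14
g = 56 (g = 4*(-1*(-14)) = 4*14 = 56)
T = -20/1847 (T = -40/3694 = -40*1/3694 = -20/1847 ≈ -0.010828)
T + g = -20/1847 + 56 = 103412/1847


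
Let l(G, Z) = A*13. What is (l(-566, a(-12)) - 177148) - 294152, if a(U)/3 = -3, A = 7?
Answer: -471209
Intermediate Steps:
a(U) = -9 (a(U) = 3*(-3) = -9)
l(G, Z) = 91 (l(G, Z) = 7*13 = 91)
(l(-566, a(-12)) - 177148) - 294152 = (91 - 177148) - 294152 = -177057 - 294152 = -471209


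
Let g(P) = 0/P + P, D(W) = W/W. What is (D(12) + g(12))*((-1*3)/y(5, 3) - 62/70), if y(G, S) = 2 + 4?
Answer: -1261/70 ≈ -18.014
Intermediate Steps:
D(W) = 1
y(G, S) = 6
g(P) = P (g(P) = 0 + P = P)
(D(12) + g(12))*((-1*3)/y(5, 3) - 62/70) = (1 + 12)*(-1*3/6 - 62/70) = 13*(-3*⅙ - 62*1/70) = 13*(-½ - 31/35) = 13*(-97/70) = -1261/70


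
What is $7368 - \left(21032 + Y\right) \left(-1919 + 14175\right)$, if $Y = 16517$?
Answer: $-460193176$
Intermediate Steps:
$7368 - \left(21032 + Y\right) \left(-1919 + 14175\right) = 7368 - \left(21032 + 16517\right) \left(-1919 + 14175\right) = 7368 - 37549 \cdot 12256 = 7368 - 460200544 = -460193176$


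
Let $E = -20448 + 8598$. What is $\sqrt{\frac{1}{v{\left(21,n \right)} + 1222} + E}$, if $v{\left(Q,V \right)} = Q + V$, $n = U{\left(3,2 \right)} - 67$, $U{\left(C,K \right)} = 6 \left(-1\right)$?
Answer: $\frac{i \sqrt{1802384870}}{390} \approx 108.86 i$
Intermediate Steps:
$U{\left(C,K \right)} = -6$
$n = -73$ ($n = -6 - 67 = -73$)
$E = -11850$
$\sqrt{\frac{1}{v{\left(21,n \right)} + 1222} + E} = \sqrt{\frac{1}{\left(21 - 73\right) + 1222} - 11850} = \sqrt{\frac{1}{-52 + 1222} - 11850} = \sqrt{\frac{1}{1170} - 11850} = \sqrt{- \frac{13864499}{1170}} = \frac{i \sqrt{1802384870}}{390}$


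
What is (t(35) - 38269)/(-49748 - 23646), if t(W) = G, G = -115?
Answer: 19192/36697 ≈ 0.52299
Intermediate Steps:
t(W) = -115
(t(35) - 38269)/(-49748 - 23646) = (-115 - 38269)/(-49748 - 23646) = -38384/(-73394) = -38384*(-1/73394) = 19192/36697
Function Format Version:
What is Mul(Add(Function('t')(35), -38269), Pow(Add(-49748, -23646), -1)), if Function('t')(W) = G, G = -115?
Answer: Rational(19192, 36697) ≈ 0.52299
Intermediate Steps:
Function('t')(W) = -115
Mul(Add(Function('t')(35), -38269), Pow(Add(-49748, -23646), -1)) = Mul(Add(-115, -38269), Pow(Add(-49748, -23646), -1)) = Mul(-38384, Pow(-73394, -1)) = Mul(-38384, Rational(-1, 73394)) = Rational(19192, 36697)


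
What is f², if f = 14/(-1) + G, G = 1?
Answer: 169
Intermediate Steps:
f = -13 (f = 14/(-1) + 1 = 14*(-1) + 1 = -14 + 1 = -13)
f² = (-13)² = 169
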